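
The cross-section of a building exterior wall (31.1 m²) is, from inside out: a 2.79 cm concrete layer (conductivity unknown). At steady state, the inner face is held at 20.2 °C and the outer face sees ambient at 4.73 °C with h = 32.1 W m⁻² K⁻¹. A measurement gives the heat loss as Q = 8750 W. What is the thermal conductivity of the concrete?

ΣR = ΔT/Q = |20.2 − 4.73|/8750 = 0.001768 K/W
Known resistances:
  R_conv,out = 1/(hA) = 1/(32.1·31.1) = 0.001002 K/W
R_concrete = ΣR − ΣR_known = 0.001768 − 0.001002 = 7.660×10^-4 K/W
L/(kA) = 7.660×10^-4 ⇒ k = 0.0279/(7.660×10^-4·31.1) = 1.17 W/m·K

k = 1.17 W/m·K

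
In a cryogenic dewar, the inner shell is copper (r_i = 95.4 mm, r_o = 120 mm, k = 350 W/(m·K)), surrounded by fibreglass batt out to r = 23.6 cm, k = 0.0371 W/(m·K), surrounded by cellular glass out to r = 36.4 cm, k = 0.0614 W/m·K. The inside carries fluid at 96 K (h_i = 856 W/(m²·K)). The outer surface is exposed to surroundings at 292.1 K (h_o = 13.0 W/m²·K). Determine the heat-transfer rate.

Series thermal resistances, inner to outer:
  R_conv,in = 1/(4πr²h) = 1/(4π·0.0954²·856) = 0.01021 K/W
  R_copper = (1/0.0954 − 1/0.120)/(4πk) = 2.149/(4π·350) = 4.886×10^-4 K/W
  R_fibreglass batt = (1/0.120 − 1/0.236)/(4πk) = 4.096/(4π·0.0371) = 8.786 K/W
  R_cellular glass = (1/0.236 − 1/0.364)/(4πk) = 1.490/(4π·0.0614) = 1.931 K/W
  R_conv,out = 1/(4πr²h) = 1/(4π·0.364²·13.0) = 0.04620 K/W
ΣR = 0.01021 + 4.886×10^-4 + 8.786 + 1.931 + 0.04620 = 10.77 K/W
Q = ΔT/ΣR = (96 K − 292.1 K)/10.77 = -18.2 W
(Negative Q ⇒ heat flows inward; heat gain = 18.2 W.)

Q = 18.2 W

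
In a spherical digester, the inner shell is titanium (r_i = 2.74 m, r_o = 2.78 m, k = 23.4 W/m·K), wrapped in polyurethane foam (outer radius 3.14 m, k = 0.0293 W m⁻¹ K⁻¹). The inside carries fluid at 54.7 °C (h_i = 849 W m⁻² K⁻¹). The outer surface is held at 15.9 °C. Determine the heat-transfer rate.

Q = 346 W

Treat each layer as a resistance in series:
  R_conv,in = 1/(4πr²h) = 1/(4π·2.74²·849) = 1.248×10^-5 K/W
  R_titanium = (1/2.74 − 1/2.78)/(4πk) = 0.005251/(4π·23.4) = 1.786×10^-5 K/W
  R_polyurethane foam = (1/2.78 − 1/3.14)/(4πk) = 0.04124/(4π·0.0293) = 0.1120 K/W
ΣR = 1.248×10^-5 + 1.786×10^-5 + 0.1120 = 0.1120 K/W
Q = ΔT/ΣR = (54.7 °C − 15.9 °C)/0.1120 = 346 W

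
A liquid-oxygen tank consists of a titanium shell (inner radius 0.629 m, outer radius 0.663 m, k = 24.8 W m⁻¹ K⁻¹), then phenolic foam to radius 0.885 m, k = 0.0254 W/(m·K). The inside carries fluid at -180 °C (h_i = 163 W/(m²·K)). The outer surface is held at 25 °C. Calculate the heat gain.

Q = 173 W

Resistance network (inner→outer):
  R_conv,in = 1/(4πr²h) = 1/(4π·0.629²·163) = 0.001234 K/W
  R_titanium = (1/0.629 − 1/0.663)/(4πk) = 0.08153/(4π·24.8) = 2.616×10^-4 K/W
  R_phenolic foam = (1/0.663 − 1/0.885)/(4πk) = 0.3784/(4π·0.0254) = 1.185 K/W
ΣR = 0.001234 + 2.616×10^-4 + 1.185 = 1.186 K/W
Q = ΔT/ΣR = (-180 °C − 25 °C)/1.186 = -173 W
(Negative Q ⇒ heat flows inward; heat gain = 173 W.)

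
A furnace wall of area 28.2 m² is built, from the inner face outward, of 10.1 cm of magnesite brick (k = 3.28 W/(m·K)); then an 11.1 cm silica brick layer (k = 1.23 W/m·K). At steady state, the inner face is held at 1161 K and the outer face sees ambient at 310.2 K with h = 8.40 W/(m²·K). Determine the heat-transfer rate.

Resistance network (inner→outer):
  R_magnesite brick = L/(kA) = 0.101/(3.28·28.2) = 0.001092 K/W
  R_silica brick = L/(kA) = 0.111/(1.23·28.2) = 0.003200 K/W
  R_conv,out = 1/(hA) = 1/(8.40·28.2) = 0.004222 K/W
ΣR = 0.001092 + 0.003200 + 0.004222 = 0.008514 K/W
Q = ΔT/ΣR = (1161 K − 310.2 K)/0.008514 = 99900 W

Q = 99.9 kW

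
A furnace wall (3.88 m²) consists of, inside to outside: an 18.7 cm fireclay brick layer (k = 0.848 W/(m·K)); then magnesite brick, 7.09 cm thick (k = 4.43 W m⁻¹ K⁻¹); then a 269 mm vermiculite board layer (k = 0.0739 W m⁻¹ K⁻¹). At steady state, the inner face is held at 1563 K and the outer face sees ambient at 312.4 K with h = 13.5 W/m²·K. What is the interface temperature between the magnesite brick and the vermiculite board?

Series thermal resistances, inner to outer:
  R_fireclay brick = L/(kA) = 0.187/(0.848·3.88) = 0.05683 K/W
  R_magnesite brick = L/(kA) = 0.0709/(4.43·3.88) = 0.004125 K/W
  R_vermiculite board = L/(kA) = 0.269/(0.0739·3.88) = 0.9382 K/W
  R_conv,out = 1/(hA) = 1/(13.5·3.88) = 0.01909 K/W
ΣR = 0.05683 + 0.004125 + 0.9382 + 0.01909 = 1.018 K/W
Q = ΔT/ΣR = (1563 K − 312.4 K)/1.018 = 1228 W
From the inner boundary to the magnesite brick/vermiculite board interface, ΣR_partial = 0.06095 K/W.
T_interface = T_in − Q·ΣR_partial = 1563 K − (1228)(0.06095) = 1488 K

T = 1488 K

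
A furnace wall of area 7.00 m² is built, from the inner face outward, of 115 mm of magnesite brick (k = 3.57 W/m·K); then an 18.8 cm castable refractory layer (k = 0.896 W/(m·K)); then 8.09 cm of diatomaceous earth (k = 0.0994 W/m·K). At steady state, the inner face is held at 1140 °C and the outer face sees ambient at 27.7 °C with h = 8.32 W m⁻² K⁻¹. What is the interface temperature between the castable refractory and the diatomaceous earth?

T = 911 °C

Resistance network (inner→outer):
  R_magnesite brick = L/(kA) = 0.115/(3.57·7.00) = 0.004602 K/W
  R_castable refractory = L/(kA) = 0.188/(0.896·7.00) = 0.02997 K/W
  R_diatomaceous earth = L/(kA) = 0.0809/(0.0994·7.00) = 0.1163 K/W
  R_conv,out = 1/(hA) = 1/(8.32·7.00) = 0.01717 K/W
ΣR = 0.004602 + 0.02997 + 0.1163 + 0.01717 = 0.1680 K/W
Q = ΔT/ΣR = (1140 °C − 27.7 °C)/0.1680 = 6621 W
From the inner boundary to the castable refractory/diatomaceous earth interface, ΣR_partial = 0.03457 K/W.
T_interface = T_in − Q·ΣR_partial = 1140 °C − (6621)(0.03457) = 911 °C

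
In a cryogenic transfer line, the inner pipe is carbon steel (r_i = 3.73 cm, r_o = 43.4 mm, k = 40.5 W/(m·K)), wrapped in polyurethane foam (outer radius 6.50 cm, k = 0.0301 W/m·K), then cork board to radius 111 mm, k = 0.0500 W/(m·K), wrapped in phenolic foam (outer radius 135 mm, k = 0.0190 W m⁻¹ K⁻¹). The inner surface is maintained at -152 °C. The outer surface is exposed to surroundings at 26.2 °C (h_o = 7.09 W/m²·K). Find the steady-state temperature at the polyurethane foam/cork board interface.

Series thermal resistances, inner to outer:
  R'_carbon steel = ln(0.0434/0.0373)/(2πk) = 0.1515/(2π·40.5) = 5.952×10^-4 m·K/W
  R'_polyurethane foam = ln(0.0650/0.0434)/(2πk) = 0.4039/(2π·0.0301) = 2.136 m·K/W
  R'_cork board = ln(0.111/0.0650)/(2πk) = 0.5351/(2π·0.0500) = 1.703 m·K/W
  R'_phenolic foam = ln(0.135/0.111)/(2πk) = 0.1957/(2π·0.0190) = 1.640 m·K/W
  R'_conv,out = 1/(2πr h) = 1/(2π·0.135·7.09) = 0.1663 m·K/W
ΣR = 5.952×10^-4 + 2.136 + 1.703 + 1.640 + 0.1663 = 5.646 m·K/W
Q' = ΔT/ΣR = (-152 °C − 26.2 °C)/5.646 = -31.56 W/m
From the inner boundary to the polyurethane foam/cork board interface, ΣR_partial = 2.137 m·K/W.
T_interface = T_in − Q'·ΣR_partial = -152 °C − (-31.56)(2.137) = -84.6 °C

T = -84.6 °C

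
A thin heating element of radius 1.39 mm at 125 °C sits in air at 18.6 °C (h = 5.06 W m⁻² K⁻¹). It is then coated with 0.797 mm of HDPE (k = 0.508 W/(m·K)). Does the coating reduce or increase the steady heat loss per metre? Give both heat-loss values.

Critical radius for a cylinder: r_cr = k/h = 0.100 m = 10.0 cm.
Outer radius after coating: r₂ = 0.00139 + 7.97×10^-4 = 0.002187 m.
Since r₁ < r_cr and r₂ ≤ r_cr, the coating moves toward the maximum at r_cr — heat loss rises.
Bare: R = 1/(2πr₁h) = 22.63 m·K/W; Q = 106.4/22.63 = 4.70 W/m.
Coated: R = R_cond + R_conv = 14.52 m·K/W; Q = 106.4/14.52 = 7.33 W/m.

increases: 4.70 → 7.33 W/m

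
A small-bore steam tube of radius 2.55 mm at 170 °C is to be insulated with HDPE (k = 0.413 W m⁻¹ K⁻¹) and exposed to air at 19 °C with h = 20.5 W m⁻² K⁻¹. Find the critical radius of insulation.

For a cylinder, r_cr = k_ins/h = 0.413/20.5 = 0.0201 m = 2.01 cm

r_cr = 2.01 cm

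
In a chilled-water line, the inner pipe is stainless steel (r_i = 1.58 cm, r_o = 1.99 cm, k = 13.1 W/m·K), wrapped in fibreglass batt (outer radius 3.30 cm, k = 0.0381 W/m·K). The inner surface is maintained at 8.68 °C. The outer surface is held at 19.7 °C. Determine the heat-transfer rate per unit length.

Series thermal resistances, inner to outer:
  R'_stainless steel = ln(0.0199/0.0158)/(2πk) = 0.2307/(2π·13.1) = 0.002803 m·K/W
  R'_fibreglass batt = ln(0.0330/0.0199)/(2πk) = 0.5058/(2π·0.0381) = 2.113 m·K/W
ΣR = 0.002803 + 2.113 = 2.116 m·K/W
Q' = ΔT/ΣR = (8.68 °C − 19.7 °C)/2.116 = -5.21 W/m
(Negative Q' ⇒ heat flows inward; heat gain = 5.21 W/m.)

Q' = 5.21 W/m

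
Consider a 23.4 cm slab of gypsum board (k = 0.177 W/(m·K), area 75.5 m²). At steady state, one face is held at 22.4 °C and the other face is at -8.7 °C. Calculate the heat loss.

Q = 1780 W

Q = kA·ΔT/L = 0.177 × 75.5 × |22.4 °C − -8.7 °C| / 0.234 = 1780 W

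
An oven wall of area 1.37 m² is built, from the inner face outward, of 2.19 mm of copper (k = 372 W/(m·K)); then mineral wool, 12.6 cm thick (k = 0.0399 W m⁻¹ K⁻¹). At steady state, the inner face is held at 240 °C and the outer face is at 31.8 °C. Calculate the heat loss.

Q = 90.3 W

Series thermal resistances, inner to outer:
  R_copper = L/(kA) = 0.00219/(372·1.37) = 4.297×10^-6 K/W
  R_mineral wool = L/(kA) = 0.126/(0.0399·1.37) = 2.305 K/W
ΣR = 4.297×10^-6 + 2.305 = 2.305 K/W
Q = ΔT/ΣR = (240 °C − 31.8 °C)/2.305 = 90.3 W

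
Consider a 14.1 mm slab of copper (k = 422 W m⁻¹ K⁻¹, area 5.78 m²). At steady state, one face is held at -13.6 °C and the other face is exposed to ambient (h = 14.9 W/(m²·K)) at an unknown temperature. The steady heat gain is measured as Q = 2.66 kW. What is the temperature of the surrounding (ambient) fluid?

Series resistances:
  R_copper = L/(kA) = 0.0141/(422·5.78) = 5.781×10^-6 K/W
  R_conv,out = 1/(hA) = 1/(14.9·5.78) = 0.01161 K/W
ΣR = 0.01162 K/W
ΔT = Q·ΣR = 2660 × 0.01162 = 30.91 K
Heat flows inward, so T_out = T_in + ΔT = -13.6 + 30.91 = 17.3 °C

T_out = 17.3 °C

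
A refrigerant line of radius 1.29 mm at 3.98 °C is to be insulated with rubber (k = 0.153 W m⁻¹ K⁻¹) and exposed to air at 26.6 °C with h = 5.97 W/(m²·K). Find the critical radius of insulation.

For a cylinder, r_cr = k_ins/h = 0.153/5.97 = 0.0256 m = 2.56 cm

r_cr = 2.56 cm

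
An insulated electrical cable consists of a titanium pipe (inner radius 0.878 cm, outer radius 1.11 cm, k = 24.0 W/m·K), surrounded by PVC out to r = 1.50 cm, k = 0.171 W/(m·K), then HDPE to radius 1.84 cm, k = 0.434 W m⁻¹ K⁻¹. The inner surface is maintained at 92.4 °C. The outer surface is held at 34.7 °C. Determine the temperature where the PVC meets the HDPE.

T = 46.8 °C

Resistance network (inner→outer):
  R'_titanium = ln(0.0111/0.00878)/(2πk) = 0.2345/(2π·24.0) = 0.001555 m·K/W
  R'_PVC = ln(0.0150/0.0111)/(2πk) = 0.3011/(2π·0.171) = 0.2802 m·K/W
  R'_HDPE = ln(0.0184/0.0150)/(2πk) = 0.2043/(2π·0.434) = 0.07492 m·K/W
ΣR = 0.001555 + 0.2802 + 0.07492 = 0.3567 m·K/W
Q' = ΔT/ΣR = (92.4 °C − 34.7 °C)/0.3567 = 161.8 W/m
From the inner boundary to the PVC/HDPE interface, ΣR_partial = 0.2818 m·K/W.
T_interface = T_in − Q'·ΣR_partial = 92.4 °C − (161.8)(0.2818) = 46.8 °C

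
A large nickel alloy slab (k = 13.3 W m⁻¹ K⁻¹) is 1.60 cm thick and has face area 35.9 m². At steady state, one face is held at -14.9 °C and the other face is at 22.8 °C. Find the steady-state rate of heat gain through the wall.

Q = 1130 kW

Q = kA·ΔT/L = 13.3 × 35.9 × |-14.9 °C − 22.8 °C| / 0.0160 = 1.13×10^6 W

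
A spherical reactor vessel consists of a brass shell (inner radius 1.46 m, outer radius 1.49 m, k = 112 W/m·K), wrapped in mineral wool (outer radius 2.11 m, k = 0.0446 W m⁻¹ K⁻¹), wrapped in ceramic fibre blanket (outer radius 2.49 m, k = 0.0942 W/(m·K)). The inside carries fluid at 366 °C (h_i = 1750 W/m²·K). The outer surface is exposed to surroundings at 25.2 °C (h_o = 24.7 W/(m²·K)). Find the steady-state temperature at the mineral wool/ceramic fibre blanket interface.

Resistance network (inner→outer):
  R_conv,in = 1/(4πr²h) = 1/(4π·1.46²·1750) = 2.133×10^-5 K/W
  R_brass = (1/1.46 − 1/1.49)/(4πk) = 0.01379/(4π·112) = 9.798×10^-6 K/W
  R_mineral wool = (1/1.49 − 1/2.11)/(4πk) = 0.1972/(4π·0.0446) = 0.3519 K/W
  R_ceramic fibre blanket = (1/2.11 − 1/2.49)/(4πk) = 0.07233/(4π·0.0942) = 0.06110 K/W
  R_conv,out = 1/(4πr²h) = 1/(4π·2.49²·24.7) = 5.196×10^-4 K/W
ΣR = 2.133×10^-5 + 9.798×10^-6 + 0.3519 + 0.06110 + 5.196×10^-4 = 0.4136 K/W
Q = ΔT/ΣR = (366 °C − 25.2 °C)/0.4136 = 824.0 W
From the inner boundary to the mineral wool/ceramic fibre blanket interface, ΣR_partial = 0.3519 K/W.
T_interface = T_in − Q·ΣR_partial = 366 °C − (824.0)(0.3519) = 76.0 °C

T = 76.0 °C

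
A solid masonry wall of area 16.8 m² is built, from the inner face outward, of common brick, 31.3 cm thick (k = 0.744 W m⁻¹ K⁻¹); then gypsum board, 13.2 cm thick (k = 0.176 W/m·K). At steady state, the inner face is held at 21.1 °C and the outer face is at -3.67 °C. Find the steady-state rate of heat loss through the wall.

Treat each layer as a resistance in series:
  R_common brick = L/(kA) = 0.313/(0.744·16.8) = 0.02504 K/W
  R_gypsum board = L/(kA) = 0.132/(0.176·16.8) = 0.04464 K/W
ΣR = 0.02504 + 0.04464 = 0.06968 K/W
Q = ΔT/ΣR = (21.1 °C − -3.67 °C)/0.06968 = 355 W

Q = 355 W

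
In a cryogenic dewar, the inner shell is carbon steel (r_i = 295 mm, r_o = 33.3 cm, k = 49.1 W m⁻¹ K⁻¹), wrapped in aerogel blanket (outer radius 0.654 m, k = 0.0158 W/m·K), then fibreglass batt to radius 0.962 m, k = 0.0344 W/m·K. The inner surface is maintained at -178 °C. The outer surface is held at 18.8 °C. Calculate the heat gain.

Q = 23.0 W

Series thermal resistances, inner to outer:
  R_carbon steel = (1/0.295 − 1/0.333)/(4πk) = 0.3868/(4π·49.1) = 6.269×10^-4 K/W
  R_aerogel blanket = (1/0.333 − 1/0.654)/(4πk) = 1.474/(4π·0.0158) = 7.424 K/W
  R_fibreglass batt = (1/0.654 − 1/0.962)/(4πk) = 0.4896/(4π·0.0344) = 1.132 K/W
ΣR = 6.269×10^-4 + 7.424 + 1.132 = 8.557 K/W
Q = ΔT/ΣR = (-178 °C − 18.8 °C)/8.557 = -23.0 W
(Negative Q ⇒ heat flows inward; heat gain = 23.0 W.)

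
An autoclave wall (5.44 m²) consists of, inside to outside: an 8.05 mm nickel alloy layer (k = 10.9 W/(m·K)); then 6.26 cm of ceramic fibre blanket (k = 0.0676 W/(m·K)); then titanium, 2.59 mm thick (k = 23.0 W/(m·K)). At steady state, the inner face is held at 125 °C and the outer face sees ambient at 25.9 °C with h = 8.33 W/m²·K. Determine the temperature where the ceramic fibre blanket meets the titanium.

T = 37.3 °C

Resistance network (inner→outer):
  R_nickel alloy = L/(kA) = 0.00805/(10.9·5.44) = 1.358×10^-4 K/W
  R_ceramic fibre blanket = L/(kA) = 0.0626/(0.0676·5.44) = 0.1702 K/W
  R_titanium = L/(kA) = 0.00259/(23.0·5.44) = 2.070×10^-5 K/W
  R_conv,out = 1/(hA) = 1/(8.33·5.44) = 0.02207 K/W
ΣR = 1.358×10^-4 + 0.1702 + 2.070×10^-5 + 0.02207 = 0.1924 K/W
Q = ΔT/ΣR = (125 °C − 25.9 °C)/0.1924 = 515.1 W
From the inner boundary to the ceramic fibre blanket/titanium interface, ΣR_partial = 0.1703 K/W.
T_interface = T_in − Q·ΣR_partial = 125 °C − (515.1)(0.1703) = 37.3 °C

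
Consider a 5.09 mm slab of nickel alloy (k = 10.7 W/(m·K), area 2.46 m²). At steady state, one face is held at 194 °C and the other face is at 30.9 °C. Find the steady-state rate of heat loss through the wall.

Q = kA·ΔT/L = 10.7 × 2.46 × |194 °C − 30.9 °C| / 0.00509 = 8.43×10^5 W

Q = 8.43×10^5 W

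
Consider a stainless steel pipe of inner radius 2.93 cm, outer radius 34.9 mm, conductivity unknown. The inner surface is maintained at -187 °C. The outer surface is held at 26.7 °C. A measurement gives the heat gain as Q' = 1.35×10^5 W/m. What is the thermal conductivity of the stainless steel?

k = 17.6 W/m·K

ΣR = ΔT/Q' = |-187 − 26.7|/1.35×10^5 = 0.001583 m·K/W
ln(r₂/r₁)/(2πk) = 0.001583 ⇒ k = 0.1749/(2π·0.001583) = 17.6 W/m·K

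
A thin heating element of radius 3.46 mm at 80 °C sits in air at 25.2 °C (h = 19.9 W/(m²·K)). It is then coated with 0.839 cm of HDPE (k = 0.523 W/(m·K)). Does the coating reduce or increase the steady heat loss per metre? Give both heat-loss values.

Critical radius for a cylinder: r_cr = k/h = 0.0263 m = 2.63 cm.
Outer radius after coating: r₂ = 0.00346 + 0.00839 = 0.01185 m.
Since r₁ < r_cr and r₂ ≤ r_cr, the coating moves toward the maximum at r_cr — heat loss rises.
Bare: R = 1/(2πr₁h) = 2.311 m·K/W; Q = 54.8/2.311 = 23.7 W/m.
Coated: R = R_cond + R_conv = 1.050 m·K/W; Q = 54.8/1.050 = 52.2 W/m.

increases: 23.7 → 52.2 W/m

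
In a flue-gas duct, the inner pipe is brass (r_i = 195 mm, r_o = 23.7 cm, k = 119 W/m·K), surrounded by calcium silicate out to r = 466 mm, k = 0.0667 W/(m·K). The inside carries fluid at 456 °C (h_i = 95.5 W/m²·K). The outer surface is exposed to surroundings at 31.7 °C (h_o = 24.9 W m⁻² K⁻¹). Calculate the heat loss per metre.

Series thermal resistances, inner to outer:
  R'_conv,in = 1/(2πr h) = 1/(2π·0.195·95.5) = 0.008546 m·K/W
  R'_brass = ln(0.237/0.195)/(2πk) = 0.1951/(2π·119) = 2.609×10^-4 m·K/W
  R'_calcium silicate = ln(0.466/0.237)/(2πk) = 0.6761/(2π·0.0667) = 1.613 m·K/W
  R'_conv,out = 1/(2πr h) = 1/(2π·0.466·24.9) = 0.01372 m·K/W
ΣR = 0.008546 + 2.609×10^-4 + 1.613 + 0.01372 = 1.636 m·K/W
Q' = ΔT/ΣR = (456 °C − 31.7 °C)/1.636 = 259 W/m

Q' = 259 W/m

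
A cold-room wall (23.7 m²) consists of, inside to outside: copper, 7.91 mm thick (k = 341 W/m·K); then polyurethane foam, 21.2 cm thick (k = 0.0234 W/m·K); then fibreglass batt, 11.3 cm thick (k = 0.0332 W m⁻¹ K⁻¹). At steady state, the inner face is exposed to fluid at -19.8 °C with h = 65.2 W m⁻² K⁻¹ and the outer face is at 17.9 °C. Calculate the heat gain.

Q = 71.6 W

Treat each layer as a resistance in series:
  R_conv,in = 1/(hA) = 1/(65.2·23.7) = 6.471×10^-4 K/W
  R_copper = L/(kA) = 0.00791/(341·23.7) = 9.788×10^-7 K/W
  R_polyurethane foam = L/(kA) = 0.212/(0.0234·23.7) = 0.3823 K/W
  R_fibreglass batt = L/(kA) = 0.113/(0.0332·23.7) = 0.1436 K/W
ΣR = 6.471×10^-4 + 9.788×10^-7 + 0.3823 + 0.1436 = 0.5265 K/W
Q = ΔT/ΣR = (-19.8 °C − 17.9 °C)/0.5265 = -71.6 W
(Negative Q ⇒ heat flows inward; heat gain = 71.6 W.)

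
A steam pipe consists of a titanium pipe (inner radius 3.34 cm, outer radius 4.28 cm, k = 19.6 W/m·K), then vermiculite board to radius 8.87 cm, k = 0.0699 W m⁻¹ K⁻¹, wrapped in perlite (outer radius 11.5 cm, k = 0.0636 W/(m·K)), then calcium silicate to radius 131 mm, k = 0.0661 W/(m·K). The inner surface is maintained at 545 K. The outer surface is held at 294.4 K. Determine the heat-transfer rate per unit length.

Resistance network (inner→outer):
  R'_titanium = ln(0.0428/0.0334)/(2πk) = 0.2480/(2π·19.6) = 0.002014 m·K/W
  R'_vermiculite board = ln(0.0887/0.0428)/(2πk) = 0.7287/(2π·0.0699) = 1.659 m·K/W
  R'_perlite = ln(0.115/0.0887)/(2πk) = 0.2597/(2π·0.0636) = 0.6498 m·K/W
  R'_calcium silicate = ln(0.131/0.115)/(2πk) = 0.1303/(2π·0.0661) = 0.3137 m·K/W
ΣR = 0.002014 + 1.659 + 0.6498 + 0.3137 = 2.625 m·K/W
Q' = ΔT/ΣR = (545 K − 294.4 K)/2.625 = 95.5 W/m

Q' = 95.5 W/m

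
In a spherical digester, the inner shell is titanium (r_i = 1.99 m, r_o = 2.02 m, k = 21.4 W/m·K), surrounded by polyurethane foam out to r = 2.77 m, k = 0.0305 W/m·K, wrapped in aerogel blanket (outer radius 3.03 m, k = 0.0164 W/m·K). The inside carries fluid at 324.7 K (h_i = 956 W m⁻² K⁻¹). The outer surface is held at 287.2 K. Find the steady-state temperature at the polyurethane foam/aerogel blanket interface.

Treat each layer as a resistance in series:
  R_conv,in = 1/(4πr²h) = 1/(4π·1.99²·956) = 2.102×10^-5 K/W
  R_titanium = (1/1.99 − 1/2.02)/(4πk) = 0.007463/(4π·21.4) = 2.775×10^-5 K/W
  R_polyurethane foam = (1/2.02 − 1/2.77)/(4πk) = 0.1340/(4π·0.0305) = 0.3497 K/W
  R_aerogel blanket = (1/2.77 − 1/3.03)/(4πk) = 0.03098/(4π·0.0164) = 0.1503 K/W
ΣR = 2.102×10^-5 + 2.775×10^-5 + 0.3497 + 0.1503 = 0.5000 K/W
Q = ΔT/ΣR = (324.7 K − 287.2 K)/0.5000 = 75.00 W
From the inner boundary to the polyurethane foam/aerogel blanket interface, ΣR_partial = 0.3497 K/W.
T_interface = T_in − Q·ΣR_partial = 324.7 K − (75.00)(0.3497) = 298.5 K

T = 298.5 K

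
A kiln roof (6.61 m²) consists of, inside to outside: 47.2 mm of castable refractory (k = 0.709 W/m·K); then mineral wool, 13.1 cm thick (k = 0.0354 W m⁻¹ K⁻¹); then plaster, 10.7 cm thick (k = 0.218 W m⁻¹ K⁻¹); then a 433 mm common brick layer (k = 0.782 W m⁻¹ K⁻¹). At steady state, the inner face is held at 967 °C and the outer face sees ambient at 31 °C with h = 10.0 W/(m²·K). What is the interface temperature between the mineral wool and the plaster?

Resistance network (inner→outer):
  R_castable refractory = L/(kA) = 0.0472/(0.709·6.61) = 0.01007 K/W
  R_mineral wool = L/(kA) = 0.131/(0.0354·6.61) = 0.5598 K/W
  R_plaster = L/(kA) = 0.107/(0.218·6.61) = 0.07426 K/W
  R_common brick = L/(kA) = 0.433/(0.782·6.61) = 0.08377 K/W
  R_conv,out = 1/(hA) = 1/(10.0·6.61) = 0.01513 K/W
ΣR = 0.01007 + 0.5598 + 0.07426 + 0.08377 + 0.01513 = 0.7430 K/W
Q = ΔT/ΣR = (967 °C − 31 °C)/0.7430 = 1260 W
From the inner boundary to the mineral wool/plaster interface, ΣR_partial = 0.5699 K/W.
T_interface = T_in − Q·ΣR_partial = 967 °C − (1260)(0.5699) = 249 °C

T = 249 °C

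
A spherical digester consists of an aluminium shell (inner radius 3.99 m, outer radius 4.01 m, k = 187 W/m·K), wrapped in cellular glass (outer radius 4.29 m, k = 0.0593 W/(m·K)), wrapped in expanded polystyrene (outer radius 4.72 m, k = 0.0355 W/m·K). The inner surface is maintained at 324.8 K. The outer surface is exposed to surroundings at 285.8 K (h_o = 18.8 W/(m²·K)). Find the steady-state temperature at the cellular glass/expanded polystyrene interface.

T = 312.6 K

Series thermal resistances, inner to outer:
  R_aluminium = (1/3.99 − 1/4.01)/(4πk) = 0.001250/(4π·187) = 5.319×10^-7 K/W
  R_cellular glass = (1/4.01 − 1/4.29)/(4πk) = 0.01628/(4π·0.0593) = 0.02184 K/W
  R_expanded polystyrene = (1/4.29 − 1/4.72)/(4πk) = 0.02124/(4π·0.0355) = 0.04760 K/W
  R_conv,out = 1/(4πr²h) = 1/(4π·4.72²·18.8) = 1.900×10^-4 K/W
ΣR = 5.319×10^-7 + 0.02184 + 0.04760 + 1.900×10^-4 = 0.06963 K/W
Q = ΔT/ΣR = (324.8 K − 285.8 K)/0.06963 = 560.1 W
From the inner boundary to the cellular glass/expanded polystyrene interface, ΣR_partial = 0.02184 K/W.
T_interface = T_in − Q·ΣR_partial = 324.8 K − (560.1)(0.02184) = 312.6 K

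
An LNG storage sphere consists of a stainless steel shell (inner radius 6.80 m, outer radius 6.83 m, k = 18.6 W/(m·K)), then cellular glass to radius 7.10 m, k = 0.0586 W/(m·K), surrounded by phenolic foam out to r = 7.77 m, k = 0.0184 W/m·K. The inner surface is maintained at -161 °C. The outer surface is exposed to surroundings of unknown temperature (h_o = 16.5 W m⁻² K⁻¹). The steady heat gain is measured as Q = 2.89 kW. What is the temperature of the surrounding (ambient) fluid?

T_out = 12.9 °C

Sum the resistances:
  R_stainless steel = (1/6.80 − 1/6.83)/(4πk) = 6.459×10^-4/(4π·18.6) = 2.764×10^-6 K/W
  R_cellular glass = (1/6.83 − 1/7.10)/(4πk) = 0.005568/(4π·0.0586) = 0.007561 K/W
  R_phenolic foam = (1/7.10 − 1/7.77)/(4πk) = 0.01214/(4π·0.0184) = 0.05253 K/W
  R_conv,out = 1/(4πr²h) = 1/(4π·7.77²·16.5) = 7.988×10^-5 K/W
ΣR = 0.06017 K/W
ΔT = Q·ΣR = 2890 × 0.06017 = 173.9 K
Heat flows inward, so T_out = T_in + ΔT = -161 + 173.9 = 12.9 °C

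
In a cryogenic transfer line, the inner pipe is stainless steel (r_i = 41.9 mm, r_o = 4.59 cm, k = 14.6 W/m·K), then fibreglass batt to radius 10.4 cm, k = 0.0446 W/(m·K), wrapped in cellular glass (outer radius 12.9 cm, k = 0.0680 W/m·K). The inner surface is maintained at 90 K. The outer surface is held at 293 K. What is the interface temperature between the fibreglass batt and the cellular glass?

T = 263.1 K

Treat each layer as a resistance in series:
  R'_stainless steel = ln(0.0459/0.0419)/(2πk) = 0.09118/(2π·14.6) = 9.939×10^-4 m·K/W
  R'_fibreglass batt = ln(0.104/0.0459)/(2πk) = 0.8179/(2π·0.0446) = 2.919 m·K/W
  R'_cellular glass = ln(0.129/0.104)/(2πk) = 0.2154/(2π·0.0680) = 0.5042 m·K/W
ΣR = 9.939×10^-4 + 2.919 + 0.5042 = 3.424 m·K/W
Q' = ΔT/ΣR = (90 K − 293 K)/3.424 = -59.29 W/m
From the inner boundary to the fibreglass batt/cellular glass interface, ΣR_partial = 2.920 m·K/W.
T_interface = T_in − Q'·ΣR_partial = 90 K − (-59.29)(2.920) = 263.1 K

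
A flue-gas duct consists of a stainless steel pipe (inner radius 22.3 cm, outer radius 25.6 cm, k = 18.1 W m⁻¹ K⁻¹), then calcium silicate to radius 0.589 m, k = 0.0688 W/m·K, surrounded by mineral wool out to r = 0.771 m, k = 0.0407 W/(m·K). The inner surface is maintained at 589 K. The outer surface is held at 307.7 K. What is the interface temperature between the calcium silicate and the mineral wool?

Resistance network (inner→outer):
  R'_stainless steel = ln(0.256/0.223)/(2πk) = 0.1380/(2π·18.1) = 0.001213 m·K/W
  R'_calcium silicate = ln(0.589/0.256)/(2πk) = 0.8332/(2π·0.0688) = 1.928 m·K/W
  R'_mineral wool = ln(0.771/0.589)/(2πk) = 0.2693/(2π·0.0407) = 1.053 m·K/W
ΣR = 0.001213 + 1.928 + 1.053 = 2.982 m·K/W
Q' = ΔT/ΣR = (589 K − 307.7 K)/2.982 = 94.33 W/m
From the inner boundary to the calcium silicate/mineral wool interface, ΣR_partial = 1.929 m·K/W.
T_interface = T_in − Q'·ΣR_partial = 589 K − (94.33)(1.929) = 407 K

T = 407 K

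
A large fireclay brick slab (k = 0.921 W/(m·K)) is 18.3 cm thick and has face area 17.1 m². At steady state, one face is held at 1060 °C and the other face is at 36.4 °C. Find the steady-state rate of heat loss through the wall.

Q = kA·ΔT/L = 0.921 × 17.1 × |1060 °C − 36.4 °C| / 0.183 = 88100 W

Q = 88.1 kW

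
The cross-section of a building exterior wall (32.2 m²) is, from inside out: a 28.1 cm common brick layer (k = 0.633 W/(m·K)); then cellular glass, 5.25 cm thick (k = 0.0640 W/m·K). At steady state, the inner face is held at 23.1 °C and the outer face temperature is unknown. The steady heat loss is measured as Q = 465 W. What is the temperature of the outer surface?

Series resistances:
  R_common brick = L/(kA) = 0.281/(0.633·32.2) = 0.01379 K/W
  R_cellular glass = L/(kA) = 0.0525/(0.0640·32.2) = 0.02548 K/W
ΣR = 0.03926 K/W
ΔT = Q·ΣR = 465 × 0.03926 = 18.26 K
Heat flows outward, so T_out = T_in − ΔT = 23.1 − 18.26 = 4.84 °C

T_out = 4.84 °C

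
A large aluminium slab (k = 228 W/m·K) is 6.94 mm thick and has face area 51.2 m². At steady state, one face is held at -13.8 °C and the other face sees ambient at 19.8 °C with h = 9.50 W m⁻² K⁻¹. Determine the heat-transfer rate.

Series thermal resistances, inner to outer:
  R_aluminium = L/(kA) = 0.00694/(228·51.2) = 5.945×10^-7 K/W
  R_conv,out = 1/(hA) = 1/(9.50·51.2) = 0.002056 K/W
ΣR = 5.945×10^-7 + 0.002056 = 0.002057 K/W
Q = ΔT/ΣR = (-13.8 °C − 19.8 °C)/0.002057 = -16300 W
(Negative Q ⇒ heat flows inward; heat gain = 16300 W.)

Q = 16300 W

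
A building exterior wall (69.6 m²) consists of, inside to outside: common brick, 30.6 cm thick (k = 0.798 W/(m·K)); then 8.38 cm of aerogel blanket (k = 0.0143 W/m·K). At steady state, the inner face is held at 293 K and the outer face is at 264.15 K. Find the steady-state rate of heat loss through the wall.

Series thermal resistances, inner to outer:
  R_common brick = L/(kA) = 0.306/(0.798·69.6) = 0.005509 K/W
  R_aerogel blanket = L/(kA) = 0.0838/(0.0143·69.6) = 0.08420 K/W
ΣR = 0.005509 + 0.08420 = 0.08971 K/W
Q = ΔT/ΣR = (293 K − 264.15 K)/0.08971 = 322 W

Q = 322 W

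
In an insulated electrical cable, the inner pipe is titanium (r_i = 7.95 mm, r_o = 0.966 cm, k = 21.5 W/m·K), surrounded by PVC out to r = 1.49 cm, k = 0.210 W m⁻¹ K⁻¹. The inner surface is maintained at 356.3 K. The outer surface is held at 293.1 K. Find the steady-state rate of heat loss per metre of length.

Q' = 192 W/m

Treat each layer as a resistance in series:
  R'_titanium = ln(0.00966/0.00795)/(2πk) = 0.1948/(2π·21.5) = 0.001442 m·K/W
  R'_PVC = ln(0.0149/0.00966)/(2πk) = 0.4334/(2π·0.210) = 0.3284 m·K/W
ΣR = 0.001442 + 0.3284 = 0.3298 m·K/W
Q' = ΔT/ΣR = (356.3 K − 293.1 K)/0.3298 = 192 W/m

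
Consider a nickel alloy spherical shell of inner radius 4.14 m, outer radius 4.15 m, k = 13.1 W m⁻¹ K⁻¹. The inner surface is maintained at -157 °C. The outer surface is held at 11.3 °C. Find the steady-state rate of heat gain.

Q = 4πk·ΔT/(1/r₁ − 1/r₂) = 4π × 13.1 × 168.3 / (1/4.14 − 1/4.15) = 4.76×10^7 W

Q = 47600 kW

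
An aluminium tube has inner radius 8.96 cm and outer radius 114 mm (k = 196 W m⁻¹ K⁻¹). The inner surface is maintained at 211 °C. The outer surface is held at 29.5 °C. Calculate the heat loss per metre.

Q' = 9.28×10^5 W/m

Q' = 2πk·ΔT/ln(r₂/r₁) = 2π × 196 × 181.5 / ln(0.114/0.0896) = 9.28×10^5 W/m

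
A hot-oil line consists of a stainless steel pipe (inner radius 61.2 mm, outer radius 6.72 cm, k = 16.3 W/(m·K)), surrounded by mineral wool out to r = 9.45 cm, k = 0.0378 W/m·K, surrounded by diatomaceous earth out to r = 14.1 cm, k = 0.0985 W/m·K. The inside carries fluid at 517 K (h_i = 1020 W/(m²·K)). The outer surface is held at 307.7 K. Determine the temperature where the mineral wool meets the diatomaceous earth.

Treat each layer as a resistance in series:
  R'_conv,in = 1/(2πr h) = 1/(2π·0.0612·1020) = 0.002550 m·K/W
  R'_stainless steel = ln(0.0672/0.0612)/(2πk) = 0.09353/(2π·16.3) = 9.132×10^-4 m·K/W
  R'_mineral wool = ln(0.0945/0.0672)/(2πk) = 0.3409/(2π·0.0378) = 1.435 m·K/W
  R'_diatomaceous earth = ln(0.141/0.0945)/(2πk) = 0.4002/(2π·0.0985) = 0.6466 m·K/W
ΣR = 0.002550 + 9.132×10^-4 + 1.435 + 0.6466 = 2.085 m·K/W
Q' = ΔT/ΣR = (517 K − 307.7 K)/2.085 = 100.4 W/m
From the inner boundary to the mineral wool/diatomaceous earth interface, ΣR_partial = 1.438 m·K/W.
T_interface = T_in − Q'·ΣR_partial = 517 K − (100.4)(1.438) = 372.6 K

T = 372.6 K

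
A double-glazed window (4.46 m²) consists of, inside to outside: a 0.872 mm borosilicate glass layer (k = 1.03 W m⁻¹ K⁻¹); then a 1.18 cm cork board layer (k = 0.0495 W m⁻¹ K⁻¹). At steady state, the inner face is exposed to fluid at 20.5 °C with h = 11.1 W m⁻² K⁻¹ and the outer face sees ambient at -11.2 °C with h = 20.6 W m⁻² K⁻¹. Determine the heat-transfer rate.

Resistance network (inner→outer):
  R_conv,in = 1/(hA) = 1/(11.1·4.46) = 0.02020 K/W
  R_borosilicate glass = L/(kA) = 8.72×10^-4/(1.03·4.46) = 1.898×10^-4 K/W
  R_cork board = L/(kA) = 0.0118/(0.0495·4.46) = 0.05345 K/W
  R_conv,out = 1/(hA) = 1/(20.6·4.46) = 0.01088 K/W
ΣR = 0.02020 + 1.898×10^-4 + 0.05345 + 0.01088 = 0.08472 K/W
Q = ΔT/ΣR = (20.5 °C − -11.2 °C)/0.08472 = 374 W

Q = 374 W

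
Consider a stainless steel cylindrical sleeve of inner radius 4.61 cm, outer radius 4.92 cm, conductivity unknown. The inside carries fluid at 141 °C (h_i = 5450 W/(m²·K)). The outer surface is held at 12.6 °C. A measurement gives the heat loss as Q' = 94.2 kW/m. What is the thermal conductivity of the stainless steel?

ΣR = ΔT/Q' = |141 − 12.6|/94200 = 0.001363 m·K/W
Known resistances:
  R'_conv,in = 1/(2πr h) = 1/(2π·0.0461·5450) = 6.335×10^-4 m·K/W
R_stainless steel = ΣR − ΣR_known = 0.001363 − 6.335×10^-4 = 7.295×10^-4 m·K/W
ln(r₂/r₁)/(2πk) = 7.295×10^-4 ⇒ k = 0.06508/(2π·7.295×10^-4) = 14.2 W/m·K

k = 14.2 W/m·K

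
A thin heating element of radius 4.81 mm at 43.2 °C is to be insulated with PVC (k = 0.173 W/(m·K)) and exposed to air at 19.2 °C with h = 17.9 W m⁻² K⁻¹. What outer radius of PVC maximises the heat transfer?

For a cylinder, r_cr = k_ins/h = 0.173/17.9 = 0.00966 m = 0.966 cm

r_cr = 0.966 cm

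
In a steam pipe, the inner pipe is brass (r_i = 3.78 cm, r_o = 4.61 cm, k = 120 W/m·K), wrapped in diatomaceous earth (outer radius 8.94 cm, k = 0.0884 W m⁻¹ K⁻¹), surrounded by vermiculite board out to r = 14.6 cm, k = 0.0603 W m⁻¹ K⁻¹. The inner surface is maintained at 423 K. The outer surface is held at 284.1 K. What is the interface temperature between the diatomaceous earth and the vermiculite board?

Resistance network (inner→outer):
  R'_brass = ln(0.0461/0.0378)/(2πk) = 0.1985/(2π·120) = 2.633×10^-4 m·K/W
  R'_diatomaceous earth = ln(0.0894/0.0461)/(2πk) = 0.6623/(2π·0.0884) = 1.192 m·K/W
  R'_vermiculite board = ln(0.146/0.0894)/(2πk) = 0.4905/(2π·0.0603) = 1.295 m·K/W
ΣR = 2.633×10^-4 + 1.192 + 1.295 = 2.487 m·K/W
Q' = ΔT/ΣR = (423 K − 284.1 K)/2.487 = 55.85 W/m
From the inner boundary to the diatomaceous earth/vermiculite board interface, ΣR_partial = 1.192 m·K/W.
T_interface = T_in − Q'·ΣR_partial = 423 K − (55.85)(1.192) = 356.4 K

T = 356.4 K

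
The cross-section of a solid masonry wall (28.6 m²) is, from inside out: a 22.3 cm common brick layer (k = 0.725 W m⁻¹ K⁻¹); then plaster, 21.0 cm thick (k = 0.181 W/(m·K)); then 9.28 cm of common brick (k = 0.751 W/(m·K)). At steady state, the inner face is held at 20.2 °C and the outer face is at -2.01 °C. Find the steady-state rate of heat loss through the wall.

Q = 399 W

Treat each layer as a resistance in series:
  R_common brick = L/(kA) = 0.223/(0.725·28.6) = 0.01075 K/W
  R_plaster = L/(kA) = 0.210/(0.181·28.6) = 0.04057 K/W
  R_common brick = L/(kA) = 0.0928/(0.751·28.6) = 0.004321 K/W
ΣR = 0.01075 + 0.04057 + 0.004321 = 0.05564 K/W
Q = ΔT/ΣR = (20.2 °C − -2.01 °C)/0.05564 = 399 W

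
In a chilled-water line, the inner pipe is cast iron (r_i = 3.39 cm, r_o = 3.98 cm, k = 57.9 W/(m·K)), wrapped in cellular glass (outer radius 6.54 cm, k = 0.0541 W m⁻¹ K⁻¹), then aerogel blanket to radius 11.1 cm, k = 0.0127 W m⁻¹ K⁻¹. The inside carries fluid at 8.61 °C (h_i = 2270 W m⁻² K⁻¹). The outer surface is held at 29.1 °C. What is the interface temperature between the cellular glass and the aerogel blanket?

T = 12.3 °C

Treat each layer as a resistance in series:
  R'_conv,in = 1/(2πr h) = 1/(2π·0.0339·2270) = 0.002068 m·K/W
  R'_cast iron = ln(0.0398/0.0339)/(2πk) = 0.1605/(2π·57.9) = 4.410×10^-4 m·K/W
  R'_cellular glass = ln(0.0654/0.0398)/(2πk) = 0.4967/(2π·0.0541) = 1.461 m·K/W
  R'_aerogel blanket = ln(0.111/0.0654)/(2πk) = 0.5290/(2π·0.0127) = 6.629 m·K/W
ΣR = 0.002068 + 4.410×10^-4 + 1.461 + 6.629 = 8.093 m·K/W
Q' = ΔT/ΣR = (8.61 °C − 29.1 °C)/8.093 = -2.532 W/m
From the inner boundary to the cellular glass/aerogel blanket interface, ΣR_partial = 1.464 m·K/W.
T_interface = T_in − Q'·ΣR_partial = 8.61 °C − (-2.532)(1.464) = 12.3 °C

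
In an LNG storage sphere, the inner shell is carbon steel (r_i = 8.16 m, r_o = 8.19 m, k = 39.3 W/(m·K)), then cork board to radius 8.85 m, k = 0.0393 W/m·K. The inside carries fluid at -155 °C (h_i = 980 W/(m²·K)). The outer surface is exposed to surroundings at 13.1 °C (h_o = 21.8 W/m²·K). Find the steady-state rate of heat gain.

Q = 9.09 kW

Treat each layer as a resistance in series:
  R_conv,in = 1/(4πr²h) = 1/(4π·8.16²·980) = 1.220×10^-6 K/W
  R_carbon steel = (1/8.16 − 1/8.19)/(4πk) = 4.489×10^-4/(4π·39.3) = 9.090×10^-7 K/W
  R_cork board = (1/8.19 − 1/8.85)/(4πk) = 0.009106/(4π·0.0393) = 0.01844 K/W
  R_conv,out = 1/(4πr²h) = 1/(4π·8.85²·21.8) = 4.661×10^-5 K/W
ΣR = 1.220×10^-6 + 9.090×10^-7 + 0.01844 + 4.661×10^-5 = 0.01849 K/W
Q = ΔT/ΣR = (-155 °C − 13.1 °C)/0.01849 = -9090 W
(Negative Q ⇒ heat flows inward; heat gain = 9090 W.)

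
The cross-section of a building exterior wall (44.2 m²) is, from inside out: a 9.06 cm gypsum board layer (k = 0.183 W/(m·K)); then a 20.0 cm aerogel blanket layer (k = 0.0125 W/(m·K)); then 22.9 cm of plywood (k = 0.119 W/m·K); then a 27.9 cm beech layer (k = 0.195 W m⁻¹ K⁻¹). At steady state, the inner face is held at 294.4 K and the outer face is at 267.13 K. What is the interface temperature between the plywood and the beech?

T = 269.10 K

Resistance network (inner→outer):
  R_gypsum board = L/(kA) = 0.0906/(0.183·44.2) = 0.01120 K/W
  R_aerogel blanket = L/(kA) = 0.200/(0.0125·44.2) = 0.3620 K/W
  R_plywood = L/(kA) = 0.229/(0.119·44.2) = 0.04354 K/W
  R_beech = L/(kA) = 0.279/(0.195·44.2) = 0.03237 K/W
ΣR = 0.01120 + 0.3620 + 0.04354 + 0.03237 = 0.4491 K/W
Q = ΔT/ΣR = (294.4 K − 267.13 K)/0.4491 = 60.72 W
From the inner boundary to the plywood/beech interface, ΣR_partial = 0.4167 K/W.
T_interface = T_in − Q·ΣR_partial = 294.4 K − (60.72)(0.4167) = 269.10 K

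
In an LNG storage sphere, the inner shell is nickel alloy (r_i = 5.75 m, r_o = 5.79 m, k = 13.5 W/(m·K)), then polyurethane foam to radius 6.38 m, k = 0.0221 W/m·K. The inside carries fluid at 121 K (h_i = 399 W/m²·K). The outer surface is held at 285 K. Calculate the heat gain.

Q = 2.85 kW

Series thermal resistances, inner to outer:
  R_conv,in = 1/(4πr²h) = 1/(4π·5.75²·399) = 6.032×10^-6 K/W
  R_nickel alloy = (1/5.75 − 1/5.79)/(4πk) = 0.001201/(4π·13.5) = 7.082×10^-6 K/W
  R_polyurethane foam = (1/5.79 − 1/6.38)/(4πk) = 0.01597/(4π·0.0221) = 0.05751 K/W
ΣR = 6.032×10^-6 + 7.082×10^-6 + 0.05751 = 0.05752 K/W
Q = ΔT/ΣR = (121 K − 285 K)/0.05752 = -2850 W
(Negative Q ⇒ heat flows inward; heat gain = 2850 W.)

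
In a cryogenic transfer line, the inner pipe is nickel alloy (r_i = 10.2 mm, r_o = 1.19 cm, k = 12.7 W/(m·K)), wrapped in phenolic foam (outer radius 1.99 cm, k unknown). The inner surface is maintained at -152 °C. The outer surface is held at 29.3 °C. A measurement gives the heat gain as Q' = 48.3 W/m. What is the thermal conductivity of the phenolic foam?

k = 0.0218 W/m·K

ΣR = ΔT/Q' = |-152 − 29.3|/48.3 = 3.754 m·K/W
Known resistances:
  R'_nickel alloy = ln(0.0119/0.0102)/(2πk) = 0.1542/(2π·12.7) = 0.001932 m·K/W
R_phenolic foam = ΣR − ΣR_known = 3.754 − 0.001932 = 3.752 m·K/W
ln(r₂/r₁)/(2πk) = 3.752 ⇒ k = 0.5142/(2π·3.752) = 0.0218 W/m·K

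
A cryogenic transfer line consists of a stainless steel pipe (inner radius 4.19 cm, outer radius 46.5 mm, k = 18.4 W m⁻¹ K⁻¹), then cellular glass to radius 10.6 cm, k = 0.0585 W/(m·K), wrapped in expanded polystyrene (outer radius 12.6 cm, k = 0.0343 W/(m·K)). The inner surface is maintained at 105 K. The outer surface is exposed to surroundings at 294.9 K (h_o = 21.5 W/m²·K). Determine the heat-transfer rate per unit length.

Q' = 61.2 W/m

Resistance network (inner→outer):
  R'_stainless steel = ln(0.0465/0.0419)/(2πk) = 0.1042/(2π·18.4) = 9.010×10^-4 m·K/W
  R'_cellular glass = ln(0.106/0.0465)/(2πk) = 0.8240/(2π·0.0585) = 2.242 m·K/W
  R'_expanded polystyrene = ln(0.126/0.106)/(2πk) = 0.1728/(2π·0.0343) = 0.8020 m·K/W
  R'_conv,out = 1/(2πr h) = 1/(2π·0.126·21.5) = 0.05875 m·K/W
ΣR = 9.010×10^-4 + 2.242 + 0.8020 + 0.05875 = 3.104 m·K/W
Q' = ΔT/ΣR = (105 K − 294.9 K)/3.104 = -61.2 W/m
(Negative Q' ⇒ heat flows inward; heat gain = 61.2 W/m.)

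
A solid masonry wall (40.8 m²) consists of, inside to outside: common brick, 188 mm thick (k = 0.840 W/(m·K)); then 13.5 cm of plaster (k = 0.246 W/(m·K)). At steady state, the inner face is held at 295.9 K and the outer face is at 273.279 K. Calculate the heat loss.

Q = 1190 W

Series thermal resistances, inner to outer:
  R_common brick = L/(kA) = 0.188/(0.840·40.8) = 0.005486 K/W
  R_plaster = L/(kA) = 0.135/(0.246·40.8) = 0.01345 K/W
ΣR = 0.005486 + 0.01345 = 0.01894 K/W
Q = ΔT/ΣR = (295.9 K − 273.279 K)/0.01894 = 1190 W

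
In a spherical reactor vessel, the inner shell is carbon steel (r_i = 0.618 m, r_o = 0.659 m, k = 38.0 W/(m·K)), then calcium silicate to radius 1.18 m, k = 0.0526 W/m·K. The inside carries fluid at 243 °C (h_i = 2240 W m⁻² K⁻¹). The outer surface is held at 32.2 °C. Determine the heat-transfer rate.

Treat each layer as a resistance in series:
  R_conv,in = 1/(4πr²h) = 1/(4π·0.618²·2240) = 9.302×10^-5 K/W
  R_carbon steel = (1/0.618 − 1/0.659)/(4πk) = 0.1007/(4π·38.0) = 2.108×10^-4 K/W
  R_calcium silicate = (1/0.659 − 1/1.18)/(4πk) = 0.6700/(4π·0.0526) = 1.014 K/W
ΣR = 9.302×10^-5 + 2.108×10^-4 + 1.014 = 1.014 K/W
Q = ΔT/ΣR = (243 °C − 32.2 °C)/1.014 = 208 W

Q = 208 W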